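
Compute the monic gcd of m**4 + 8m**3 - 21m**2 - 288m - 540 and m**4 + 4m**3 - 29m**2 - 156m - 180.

m**3 + 2m**2 - 33m - 90

Repeated division with remainder:
  m**4 + 8m**3 - 21m**2 - 288m - 540 = (m**4 + 4m**3 - 29m**2 - 156m - 180) + (4m**3 + 8m**2 - 132m - 360)
  m**4 + 4m**3 - 29m**2 - 156m - 180 = ((1/4)m + 1/2)(4m**3 + 8m**2 - 132m - 360) + (0)
Last nonzero remainder: 4m**3 + 8m**2 - 132m - 360. Dividing through by 4 gives the monic gcd m**3 + 2m**2 - 33m - 90.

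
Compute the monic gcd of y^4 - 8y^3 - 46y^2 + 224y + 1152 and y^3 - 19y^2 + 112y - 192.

y^2 - 16y + 64

Repeated division with remainder:
  y^4 - 8y^3 - 46y^2 + 224y + 1152 = (y + 11)(y^3 - 19y^2 + 112y - 192) + (51y^2 - 816y + 3264)
  y^3 - 19y^2 + 112y - 192 = ((1/51)y - 1/17)(51y^2 - 816y + 3264) + (0)
Last nonzero remainder: 51y^2 - 816y + 3264. Dividing through by 51 gives the monic gcd y^2 - 16y + 64.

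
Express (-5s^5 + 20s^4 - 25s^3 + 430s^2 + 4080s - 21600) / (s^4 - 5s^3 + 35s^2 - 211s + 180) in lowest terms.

(-5s^3 + 25s^2 + 130s - 600)/(s^2 - 6s + 5)

Apply the Euclidean algorithm:
  -5s^5 + 20s^4 - 25s^3 + 430s^2 + 4080s - 21600 = (-5s - 5)(s^4 - 5s^3 + 35s^2 - 211s + 180) + (125s^3 - 450s^2 + 3925s - 20700)
  s^4 - 5s^3 + 35s^2 - 211s + 180 = ((1/125)s - 7/625)(125s^3 - 450s^2 + 3925s - 20700) + (-(36/25)s^2 - (36/25)s - 1296/25)
  125s^3 - 450s^2 + 3925s - 20700 = (-(3125/36)s + 14375/36)(-(36/25)s^2 - (36/25)s - 1296/25) + (0)
Last nonzero remainder: -(36/25)s^2 - (36/25)s - 1296/25. Dividing through by -36/25 gives the monic gcd s^2 + s + 36.
Cancel s^2 + s + 36 from numerator and denominator to get the reduced form.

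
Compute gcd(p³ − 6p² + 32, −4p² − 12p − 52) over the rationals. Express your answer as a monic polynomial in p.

1

Apply the Euclidean algorithm:
  p³ − 6p² + 32 = (−(1/4)p + 9/4)(−4p² − 12p − 52) + (14p + 149)
  −4p² − 12p − 52 = (−(2/7)p + 107/49)(14p + 149) + (−18491/49)
  14p + 149 = (−(686/18491)p − 7301/18491)(−18491/49) + (0)
The last nonzero remainder is the constant −18491/49, so the polynomials are coprime and gcd = 1.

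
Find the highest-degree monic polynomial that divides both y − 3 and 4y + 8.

1

Apply the Euclidean algorithm:
  y − 3 = (1/4)(4y + 8) + (−5)
  4y + 8 = (−(4/5)y − 8/5)(−5) + (0)
The last nonzero remainder is the constant −5, so the polynomials are coprime and gcd = 1.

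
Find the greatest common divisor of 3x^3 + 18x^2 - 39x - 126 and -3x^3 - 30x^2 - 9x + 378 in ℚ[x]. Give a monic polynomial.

x^2 + 4x - 21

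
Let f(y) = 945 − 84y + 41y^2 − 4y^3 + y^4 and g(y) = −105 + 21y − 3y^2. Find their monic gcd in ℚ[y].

35 − 7y + y^2

By polynomial division,
  y^4 − 4y^3 + 41y^2 − 84y + 945 = (−(1/3)y^2 − y − 9)(−3y^2 + 21y − 105) + (0)
Last nonzero remainder: −3y^2 + 21y − 105. Dividing through by −3 gives the monic gcd y^2 − 7y + 35.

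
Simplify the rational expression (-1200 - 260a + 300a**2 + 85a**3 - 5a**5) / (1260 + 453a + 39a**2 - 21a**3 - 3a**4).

Apply the Euclidean algorithm:
  -5a**5 + 85a**3 + 300a**2 - 260a - 1200 = ((5/3)a - 35/3)(-3a**4 - 21a**3 + 39a**2 + 453a + 1260) + (-225a**3 + 2925a + 13500)
  -3a**4 - 21a**3 + 39a**2 + 453a + 1260 = ((1/75)a + 7/75)(-225a**3 + 2925a + 13500) + (0)
Last nonzero remainder: -225a**3 + 2925a + 13500. Dividing through by -225 gives the monic gcd a**3 - 13a - 60.
Cancel a**3 - 13a - 60 from numerator and denominator to get the reduced form.

(-20 + 5a**2)/(21 + 3a)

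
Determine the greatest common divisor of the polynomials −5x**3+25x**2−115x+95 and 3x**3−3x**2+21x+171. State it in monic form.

x**2−4x+19

Repeated division with remainder:
  −5x**3+25x**2−115x+95 = (−5/3)(3x**3−3x**2+21x+171) + (20x**2−80x+380)
  3x**3−3x**2+21x+171 = ((3/20)x+9/20)(20x**2−80x+380) + (0)
Last nonzero remainder: 20x**2−80x+380. Dividing through by 20 gives the monic gcd x**2−4x+19.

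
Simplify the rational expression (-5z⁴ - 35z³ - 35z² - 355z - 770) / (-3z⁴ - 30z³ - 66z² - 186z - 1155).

(5z + 10)/(3z + 15)

Euclidean algorithm in ℚ[z]:
  -5z⁴ - 35z³ - 35z² - 355z - 770 = (5/3)(-3z⁴ - 30z³ - 66z² - 186z - 1155) + (15z³ + 75z² - 45z + 1155)
  -3z⁴ - 30z³ - 66z² - 186z - 1155 = (-(1/5)z - 1)(15z³ + 75z² - 45z + 1155) + (0)
Last nonzero remainder: 15z³ + 75z² - 45z + 1155. Dividing through by 15 gives the monic gcd z³ + 5z² - 3z + 77.
Cancel z³ + 5z² - 3z + 77 from numerator and denominator to get the reduced form.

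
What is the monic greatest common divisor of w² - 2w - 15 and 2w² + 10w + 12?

Euclidean algorithm in ℚ[w]:
  w² - 2w - 15 = (1/2)(2w² + 10w + 12) + (-7w - 21)
  2w² + 10w + 12 = (-(2/7)w - 4/7)(-7w - 21) + (0)
Last nonzero remainder: -7w - 21. Dividing through by -7 gives the monic gcd w + 3.

w + 3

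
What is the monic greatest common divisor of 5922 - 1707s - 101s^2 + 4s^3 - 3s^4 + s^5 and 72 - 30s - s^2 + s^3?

Repeated division with remainder:
  s^5 - 3s^4 + 4s^3 - 101s^2 - 1707s + 5922 = (s^2 - 2s + 32)(s^3 - s^2 - 30s + 72) + (-201s^2 - 603s + 3618)
  s^3 - s^2 - 30s + 72 = (-(1/201)s + 4/201)(-201s^2 - 603s + 3618) + (0)
Last nonzero remainder: -201s^2 - 603s + 3618. Dividing through by -201 gives the monic gcd s^2 + 3s - 18.

-18 + 3s + s^2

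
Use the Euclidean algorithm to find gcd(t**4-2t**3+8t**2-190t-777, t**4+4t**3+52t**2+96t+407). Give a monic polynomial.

t**2+2t+37

Apply the Euclidean algorithm:
  t**4-2t**3+8t**2-190t-777 = (t**4+4t**3+52t**2+96t+407) + (-6t**3-44t**2-286t-1184)
  t**4+4t**3+52t**2+96t+407 = (-(1/6)t+5/9)(-6t**3-44t**2-286t-1184) + ((259/9)t**2+(518/9)t+9583/9)
  -6t**3-44t**2-286t-1184 = (-(54/259)t-288/259)((259/9)t**2+(518/9)t+9583/9) + (0)
Last nonzero remainder: (259/9)t**2+(518/9)t+9583/9. Dividing through by 259/9 gives the monic gcd t**2+2t+37.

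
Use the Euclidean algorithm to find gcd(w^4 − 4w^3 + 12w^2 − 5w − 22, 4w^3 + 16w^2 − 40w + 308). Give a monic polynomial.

Apply the Euclidean algorithm:
  w^4 − 4w^3 + 12w^2 − 5w − 22 = ((1/4)w − 2)(4w^3 + 16w^2 − 40w + 308) + (54w^2 − 162w + 594)
  4w^3 + 16w^2 − 40w + 308 = ((2/27)w + 14/27)(54w^2 − 162w + 594) + (0)
Last nonzero remainder: 54w^2 − 162w + 594. Dividing through by 54 gives the monic gcd w^2 − 3w + 11.

w^2 − 3w + 11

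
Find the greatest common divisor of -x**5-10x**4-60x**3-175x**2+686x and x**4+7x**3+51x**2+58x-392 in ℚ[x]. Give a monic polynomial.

Euclidean algorithm in ℚ[x]:
  -x**5-10x**4-60x**3-175x**2+686x = (-x-3)(x**4+7x**3+51x**2+58x-392) + (12x**3+36x**2+468x-1176)
  x**4+7x**3+51x**2+58x-392 = ((1/12)x+1/3)(12x**3+36x**2+468x-1176) + (0)
Last nonzero remainder: 12x**3+36x**2+468x-1176. Dividing through by 12 gives the monic gcd x**3+3x**2+39x-98.

x**3+3x**2+39x-98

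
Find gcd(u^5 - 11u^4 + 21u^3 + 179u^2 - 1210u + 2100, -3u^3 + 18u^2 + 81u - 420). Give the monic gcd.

By polynomial division,
  u^5 - 11u^4 + 21u^3 + 179u^2 - 1210u + 2100 = (-(1/3)u^2 + (5/3)u - 6)(-3u^3 + 18u^2 + 81u - 420) + (12u^2 - 24u - 420)
  -3u^3 + 18u^2 + 81u - 420 = (-(1/4)u + 1)(12u^2 - 24u - 420) + (0)
Last nonzero remainder: 12u^2 - 24u - 420. Dividing through by 12 gives the monic gcd u^2 - 2u - 35.

u^2 - 2u - 35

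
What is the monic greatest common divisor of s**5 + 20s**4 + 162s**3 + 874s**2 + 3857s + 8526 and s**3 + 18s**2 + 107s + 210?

s**2 + 13s + 42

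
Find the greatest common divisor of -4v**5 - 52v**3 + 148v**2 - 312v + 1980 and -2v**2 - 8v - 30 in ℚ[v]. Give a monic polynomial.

v**2 + 4v + 15

Repeated division with remainder:
  -4v**5 - 52v**3 + 148v**2 - 312v + 1980 = (2v**3 - 8v**2 + 28v - 66)(-2v**2 - 8v - 30) + (0)
Last nonzero remainder: -2v**2 - 8v - 30. Dividing through by -2 gives the monic gcd v**2 + 4v + 15.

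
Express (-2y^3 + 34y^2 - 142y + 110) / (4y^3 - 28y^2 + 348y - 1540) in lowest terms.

(-y^2 + 12y - 11)/(2y^2 - 4y + 154)

By polynomial division,
  -2y^3 + 34y^2 - 142y + 110 = (-1/2)(4y^3 - 28y^2 + 348y - 1540) + (20y^2 + 32y - 660)
  4y^3 - 28y^2 + 348y - 1540 = ((1/5)y - 43/25)(20y^2 + 32y - 660) + ((13376/25)y - 13376/5)
  20y^2 + 32y - 660 = ((125/3344)y + 75/304)((13376/25)y - 13376/5) + (0)
Last nonzero remainder: (13376/25)y - 13376/5. Dividing through by 13376/25 gives the monic gcd y - 5.
Cancel y - 5 from numerator and denominator to get the reduced form.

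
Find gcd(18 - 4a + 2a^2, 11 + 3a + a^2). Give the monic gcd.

1

Apply the Euclidean algorithm:
  2a^2 - 4a + 18 = (2)(a^2 + 3a + 11) + (-10a - 4)
  a^2 + 3a + 11 = (-(1/10)a - 13/50)(-10a - 4) + (249/25)
  -10a - 4 = (-(250/249)a - 100/249)(249/25) + (0)
The last nonzero remainder is the constant 249/25, so the polynomials are coprime and gcd = 1.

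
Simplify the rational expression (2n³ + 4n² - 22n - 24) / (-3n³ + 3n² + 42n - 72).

(-2n - 2)/(3n - 6)

Apply the Euclidean algorithm:
  2n³ + 4n² - 22n - 24 = (-2/3)(-3n³ + 3n² + 42n - 72) + (6n² + 6n - 72)
  -3n³ + 3n² + 42n - 72 = (-(1/2)n + 1)(6n² + 6n - 72) + (0)
Last nonzero remainder: 6n² + 6n - 72. Dividing through by 6 gives the monic gcd n² + n - 12.
Cancel n² + n - 12 from numerator and denominator to get the reduced form.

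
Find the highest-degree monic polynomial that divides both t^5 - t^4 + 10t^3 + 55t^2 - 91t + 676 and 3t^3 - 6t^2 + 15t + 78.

By polynomial division,
  t^5 - t^4 + 10t^3 + 55t^2 - 91t + 676 = ((1/3)t^2 + (1/3)t + 7/3)(3t^3 - 6t^2 + 15t + 78) + (38t^2 - 152t + 494)
  3t^3 - 6t^2 + 15t + 78 = ((3/38)t + 3/19)(38t^2 - 152t + 494) + (0)
Last nonzero remainder: 38t^2 - 152t + 494. Dividing through by 38 gives the monic gcd t^2 - 4t + 13.

t^2 - 4t + 13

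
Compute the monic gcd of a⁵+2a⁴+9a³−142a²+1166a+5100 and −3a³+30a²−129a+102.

a²−9a+34

Apply the Euclidean algorithm:
  a⁵+2a⁴+9a³−142a²+1166a+5100 = (−(1/3)a²−4a−86/3)(−3a³+30a²−129a+102) + (236a²−2124a+8024)
  −3a³+30a²−129a+102 = (−(3/236)a+3/236)(236a²−2124a+8024) + (0)
Last nonzero remainder: 236a²−2124a+8024. Dividing through by 236 gives the monic gcd a²−9a+34.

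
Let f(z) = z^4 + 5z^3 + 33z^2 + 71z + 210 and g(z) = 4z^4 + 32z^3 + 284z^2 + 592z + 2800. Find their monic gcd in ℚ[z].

z^2 + z + 14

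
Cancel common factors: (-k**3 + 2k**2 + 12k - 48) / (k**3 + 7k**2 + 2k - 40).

(-k**2 + 6k - 12)/(k**2 + 3k - 10)

Repeated division with remainder:
  -k**3 + 2k**2 + 12k - 48 = (-1)(k**3 + 7k**2 + 2k - 40) + (9k**2 + 14k - 88)
  k**3 + 7k**2 + 2k - 40 = ((1/9)k + 49/81)(9k**2 + 14k - 88) + ((268/81)k + 1072/81)
  9k**2 + 14k - 88 = ((729/268)k - 891/134)((268/81)k + 1072/81) + (0)
Last nonzero remainder: (268/81)k + 1072/81. Dividing through by 268/81 gives the monic gcd k + 4.
Cancel k + 4 from numerator and denominator to get the reduced form.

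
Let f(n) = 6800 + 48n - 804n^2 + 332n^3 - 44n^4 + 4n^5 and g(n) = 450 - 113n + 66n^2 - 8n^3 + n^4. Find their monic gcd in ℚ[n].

By polynomial division,
  4n^5 - 44n^4 + 332n^3 - 804n^2 + 48n + 6800 = (4n - 12)(n^4 - 8n^3 + 66n^2 - 113n + 450) + (-28n^3 + 440n^2 - 3108n + 12200)
  n^4 - 8n^3 + 66n^2 - 113n + 450 = (-(1/28)n - 27/98)(-28n^3 + 440n^2 - 3108n + 12200) + ((3735/49)n^2 - (3735/7)n + 186750/49)
  -28n^3 + 440n^2 - 3108n + 12200 = (-(1372/3735)n + 11956/3735)((3735/49)n^2 - (3735/7)n + 186750/49) + (0)
Last nonzero remainder: (3735/49)n^2 - (3735/7)n + 186750/49. Dividing through by 3735/49 gives the monic gcd n^2 - 7n + 50.

50 - 7n + n^2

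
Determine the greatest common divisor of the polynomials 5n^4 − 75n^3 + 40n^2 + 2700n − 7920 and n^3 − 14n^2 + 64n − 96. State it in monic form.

Apply the Euclidean algorithm:
  5n^4 − 75n^3 + 40n^2 + 2700n − 7920 = (5n − 5)(n^3 − 14n^2 + 64n − 96) + (−350n^2 + 3500n − 8400)
  n^3 − 14n^2 + 64n − 96 = (−(1/350)n + 2/175)(−350n^2 + 3500n − 8400) + (0)
Last nonzero remainder: −350n^2 + 3500n − 8400. Dividing through by −350 gives the monic gcd n^2 − 10n + 24.

n^2 − 10n + 24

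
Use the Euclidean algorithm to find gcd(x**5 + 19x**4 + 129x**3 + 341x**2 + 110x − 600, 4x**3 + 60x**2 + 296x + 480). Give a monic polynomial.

x**3 + 15x**2 + 74x + 120

By polynomial division,
  x**5 + 19x**4 + 129x**3 + 341x**2 + 110x − 600 = ((1/4)x**2 + x − 5/4)(4x**3 + 60x**2 + 296x + 480) + (0)
Last nonzero remainder: 4x**3 + 60x**2 + 296x + 480. Dividing through by 4 gives the monic gcd x**3 + 15x**2 + 74x + 120.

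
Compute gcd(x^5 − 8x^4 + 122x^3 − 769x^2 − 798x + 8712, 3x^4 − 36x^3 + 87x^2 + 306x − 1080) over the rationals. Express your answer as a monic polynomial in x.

x^3 − 7x^2 − 6x + 72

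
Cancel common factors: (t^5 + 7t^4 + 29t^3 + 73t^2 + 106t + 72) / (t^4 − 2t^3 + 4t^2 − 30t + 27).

(t^3 + 5t^2 + 10t + 8)/(t^2 − 4t + 3)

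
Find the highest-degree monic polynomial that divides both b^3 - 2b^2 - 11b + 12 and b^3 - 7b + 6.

Repeated division with remainder:
  b^3 - 2b^2 - 11b + 12 = (b^3 - 7b + 6) + (-2b^2 - 4b + 6)
  b^3 - 7b + 6 = (-(1/2)b + 1)(-2b^2 - 4b + 6) + (0)
Last nonzero remainder: -2b^2 - 4b + 6. Dividing through by -2 gives the monic gcd b^2 + 2b - 3.

b^2 + 2b - 3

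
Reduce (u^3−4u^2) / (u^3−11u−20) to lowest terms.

(u^2)/(u^2+4u+5)

Repeated division with remainder:
  u^3−4u^2 = (u^3−11u−20) + (−4u^2+11u+20)
  u^3−11u−20 = (−(1/4)u−11/16)(−4u^2+11u+20) + ((25/16)u−25/4)
  −4u^2+11u+20 = (−(64/25)u−16/5)((25/16)u−25/4) + (0)
Last nonzero remainder: (25/16)u−25/4. Dividing through by 25/16 gives the monic gcd u−4.
Cancel u−4 from numerator and denominator to get the reduced form.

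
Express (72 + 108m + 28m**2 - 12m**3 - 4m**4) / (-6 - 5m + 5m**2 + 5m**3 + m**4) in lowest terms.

Apply the Euclidean algorithm:
  -4m**4 - 12m**3 + 28m**2 + 108m + 72 = (-4)(m**4 + 5m**3 + 5m**2 - 5m - 6) + (8m**3 + 48m**2 + 88m + 48)
  m**4 + 5m**3 + 5m**2 - 5m - 6 = ((1/8)m - 1/8)(8m**3 + 48m**2 + 88m + 48) + (0)
Last nonzero remainder: 8m**3 + 48m**2 + 88m + 48. Dividing through by 8 gives the monic gcd m**3 + 6m**2 + 11m + 6.
Cancel m**3 + 6m**2 + 11m + 6 from numerator and denominator to get the reduced form.

(12 - 4m)/(-1 + m)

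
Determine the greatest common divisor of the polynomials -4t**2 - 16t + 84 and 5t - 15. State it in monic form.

t - 3

By polynomial division,
  -4t**2 - 16t + 84 = (-(4/5)t - 28/5)(5t - 15) + (0)
Last nonzero remainder: 5t - 15. Dividing through by 5 gives the monic gcd t - 3.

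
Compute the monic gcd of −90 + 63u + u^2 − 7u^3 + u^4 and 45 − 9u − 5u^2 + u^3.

Apply the Euclidean algorithm:
  u^4 − 7u^3 + u^2 + 63u − 90 = (u − 2)(u^3 − 5u^2 − 9u + 45) + (0)
The last nonzero remainder u^3 − 5u^2 − 9u + 45 is already monic.

45 − 9u − 5u^2 + u^3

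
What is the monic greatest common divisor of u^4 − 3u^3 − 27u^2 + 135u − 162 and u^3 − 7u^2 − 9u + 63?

u − 3

Apply the Euclidean algorithm:
  u^4 − 3u^3 − 27u^2 + 135u − 162 = (u + 4)(u^3 − 7u^2 − 9u + 63) + (10u^2 + 108u − 414)
  u^3 − 7u^2 − 9u + 63 = ((1/10)u − 89/50)(10u^2 + 108u − 414) + ((5616/25)u − 16848/25)
  10u^2 + 108u − 414 = ((125/2808)u + 575/936)((5616/25)u − 16848/25) + (0)
Last nonzero remainder: (5616/25)u − 16848/25. Dividing through by 5616/25 gives the monic gcd u − 3.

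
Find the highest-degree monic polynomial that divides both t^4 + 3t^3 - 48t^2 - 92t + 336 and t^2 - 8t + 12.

t^2 - 8t + 12

Euclidean algorithm in ℚ[t]:
  t^4 + 3t^3 - 48t^2 - 92t + 336 = (t^2 + 11t + 28)(t^2 - 8t + 12) + (0)
The last nonzero remainder t^2 - 8t + 12 is already monic.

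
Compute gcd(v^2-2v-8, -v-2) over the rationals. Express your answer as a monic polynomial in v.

Apply the Euclidean algorithm:
  v^2-2v-8 = (-v+4)(-v-2) + (0)
Last nonzero remainder: -v-2. Dividing through by -1 gives the monic gcd v+2.

v+2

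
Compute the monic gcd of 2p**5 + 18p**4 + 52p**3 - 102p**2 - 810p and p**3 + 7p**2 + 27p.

Repeated division with remainder:
  2p**5 + 18p**4 + 52p**3 - 102p**2 - 810p = (2p**2 + 4p - 30)(p**3 + 7p**2 + 27p) + (0)
The last nonzero remainder p**3 + 7p**2 + 27p is already monic.

p**3 + 7p**2 + 27p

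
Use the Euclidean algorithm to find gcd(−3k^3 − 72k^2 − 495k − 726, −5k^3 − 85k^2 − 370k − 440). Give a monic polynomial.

k^2 + 13k + 22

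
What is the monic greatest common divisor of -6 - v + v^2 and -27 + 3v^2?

-3 + v

By polynomial division,
  v^2 - v - 6 = (1/3)(3v^2 - 27) + (-v + 3)
  3v^2 - 27 = (-3v - 9)(-v + 3) + (0)
Last nonzero remainder: -v + 3. Dividing through by -1 gives the monic gcd v - 3.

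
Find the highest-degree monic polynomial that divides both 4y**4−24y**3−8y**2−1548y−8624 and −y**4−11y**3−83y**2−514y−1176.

Repeated division with remainder:
  4y**4−24y**3−8y**2−1548y−8624 = (−4)(−y**4−11y**3−83y**2−514y−1176) + (−68y**3−340y**2−3604y−13328)
  −y**4−11y**3−83y**2−514y−1176 = ((1/68)y+3/34)(−68y**3−340y**2−3604y−13328) + (0)
Last nonzero remainder: −68y**3−340y**2−3604y−13328. Dividing through by −68 gives the monic gcd y**3+5y**2+53y+196.

y**3+5y**2+53y+196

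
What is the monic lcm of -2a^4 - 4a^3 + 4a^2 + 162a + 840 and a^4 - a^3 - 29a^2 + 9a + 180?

Apply the Euclidean algorithm:
  -2a^4 - 4a^3 + 4a^2 + 162a + 840 = (-2)(a^4 - a^3 - 29a^2 + 9a + 180) + (-6a^3 - 54a^2 + 180a + 1200)
  a^4 - a^3 - 29a^2 + 9a + 180 = (-(1/6)a + 5/3)(-6a^3 - 54a^2 + 180a + 1200) + (91a^2 - 91a - 1820)
  -6a^3 - 54a^2 + 180a + 1200 = (-(6/91)a - 60/91)(91a^2 - 91a - 1820) + (0)
Last nonzero remainder: 91a^2 - 91a - 1820. Dividing through by 91 gives the monic gcd a^2 - a - 20.
Then lcm(f, g) = f·g / gcd(f, g); expanding and making the result monic gives the answer.

a^6 + 2a^5 - 11a^4 - 99a^3 - 402a^2 + 729a + 3780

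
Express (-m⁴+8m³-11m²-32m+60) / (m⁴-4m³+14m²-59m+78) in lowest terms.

Repeated division with remainder:
  -m⁴+8m³-11m²-32m+60 = (-1)(m⁴-4m³+14m²-59m+78) + (4m³+3m²-91m+138)
  m⁴-4m³+14m²-59m+78 = ((1/4)m-19/16)(4m³+3m²-91m+138) + ((645/16)m²-(3225/16)m+1935/8)
  4m³+3m²-91m+138 = ((64/645)m+368/645)((645/16)m²-(3225/16)m+1935/8) + (0)
Last nonzero remainder: (645/16)m²-(3225/16)m+1935/8. Dividing through by 645/16 gives the monic gcd m²-5m+6.
Cancel m²-5m+6 from numerator and denominator to get the reduced form.

(-m²+3m+10)/(m²+m+13)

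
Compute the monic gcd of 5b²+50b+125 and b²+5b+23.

1

Repeated division with remainder:
  5b²+50b+125 = (5)(b²+5b+23) + (25b+10)
  b²+5b+23 = ((1/25)b+23/125)(25b+10) + (529/25)
  25b+10 = ((625/529)b+250/529)(529/25) + (0)
The last nonzero remainder is the constant 529/25, so the polynomials are coprime and gcd = 1.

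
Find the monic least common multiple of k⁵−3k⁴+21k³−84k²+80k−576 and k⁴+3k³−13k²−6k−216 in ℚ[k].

k⁶+3k⁵+3k⁴+42k³−424k²−96k−3456

By polynomial division,
  k⁵−3k⁴+21k³−84k²+80k−576 = (k−6)(k⁴+3k³−13k²−6k−216) + (52k³−156k²+260k−1872)
  k⁴+3k³−13k²−6k−216 = ((1/52)k+3/26)(52k³−156k²+260k−1872) + (0)
Last nonzero remainder: 52k³−156k²+260k−1872. Dividing through by 52 gives the monic gcd k³−3k²+5k−36.
Then lcm(f, g) = f·g / gcd(f, g); expanding and making the result monic gives the answer.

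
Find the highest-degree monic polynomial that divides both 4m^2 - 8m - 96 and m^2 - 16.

m + 4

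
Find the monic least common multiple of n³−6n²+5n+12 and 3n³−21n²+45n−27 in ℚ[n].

Repeated division with remainder:
  n³−6n²+5n+12 = (1/3)(3n³−21n²+45n−27) + (n²−10n+21)
  3n³−21n²+45n−27 = (3n+9)(n²−10n+21) + (72n−216)
  n²−10n+21 = ((1/72)n−7/72)(72n−216) + (0)
Last nonzero remainder: 72n−216. Dividing through by 72 gives the monic gcd n−3.
Then lcm(f, g) = f·g / gcd(f, g); expanding and making the result monic gives the answer.

n⁵−10n⁴+32n³−26n²−33n+36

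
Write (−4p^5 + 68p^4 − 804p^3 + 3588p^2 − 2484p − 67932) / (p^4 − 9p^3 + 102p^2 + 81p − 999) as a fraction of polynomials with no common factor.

Repeated division with remainder:
  −4p^5 + 68p^4 − 804p^3 + 3588p^2 − 2484p − 67932 = (−4p + 32)(p^4 − 9p^3 + 102p^2 + 81p − 999) + (−108p^3 + 648p^2 − 9072p − 35964)
  p^4 − 9p^3 + 102p^2 + 81p − 999 = (−(1/108)p + 1/36)(−108p^3 + 648p^2 − 9072p − 35964) + (0)
Last nonzero remainder: −108p^3 + 648p^2 − 9072p − 35964. Dividing through by −108 gives the monic gcd p^3 − 6p^2 + 84p + 333.
Cancel p^3 − 6p^2 + 84p + 333 from numerator and denominator to get the reduced form.

(−4p^2 + 44p − 204)/(p − 3)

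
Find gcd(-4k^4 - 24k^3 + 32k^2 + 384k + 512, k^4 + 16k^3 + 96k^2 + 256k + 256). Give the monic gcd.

k^2 + 8k + 16

Repeated division with remainder:
  -4k^4 - 24k^3 + 32k^2 + 384k + 512 = (-4)(k^4 + 16k^3 + 96k^2 + 256k + 256) + (40k^3 + 416k^2 + 1408k + 1536)
  k^4 + 16k^3 + 96k^2 + 256k + 256 = ((1/40)k + 7/50)(40k^3 + 416k^2 + 1408k + 1536) + ((64/25)k^2 + (512/25)k + 1024/25)
  40k^3 + 416k^2 + 1408k + 1536 = ((125/8)k + 75/2)((64/25)k^2 + (512/25)k + 1024/25) + (0)
Last nonzero remainder: (64/25)k^2 + (512/25)k + 1024/25. Dividing through by 64/25 gives the monic gcd k^2 + 8k + 16.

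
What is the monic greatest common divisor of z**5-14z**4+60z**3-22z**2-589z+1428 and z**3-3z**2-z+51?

z**3-3z**2-z+51

By polynomial division,
  z**5-14z**4+60z**3-22z**2-589z+1428 = (z**2-11z+28)(z**3-3z**2-z+51) + (0)
The last nonzero remainder z**3-3z**2-z+51 is already monic.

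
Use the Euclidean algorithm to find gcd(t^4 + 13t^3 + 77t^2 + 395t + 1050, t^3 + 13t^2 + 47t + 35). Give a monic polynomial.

t^2 + 12t + 35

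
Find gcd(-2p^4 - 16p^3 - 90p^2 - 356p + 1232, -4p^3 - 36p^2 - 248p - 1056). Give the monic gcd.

p^2 + 3p + 44

By polynomial division,
  -2p^4 - 16p^3 - 90p^2 - 356p + 1232 = ((1/2)p - 1/2)(-4p^3 - 36p^2 - 248p - 1056) + (16p^2 + 48p + 704)
  -4p^3 - 36p^2 - 248p - 1056 = (-(1/4)p - 3/2)(16p^2 + 48p + 704) + (0)
Last nonzero remainder: 16p^2 + 48p + 704. Dividing through by 16 gives the monic gcd p^2 + 3p + 44.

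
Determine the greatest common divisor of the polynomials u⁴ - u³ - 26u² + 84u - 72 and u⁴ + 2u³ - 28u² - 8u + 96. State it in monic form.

By polynomial division,
  u⁴ - u³ - 26u² + 84u - 72 = (u⁴ + 2u³ - 28u² - 8u + 96) + (-3u³ + 2u² + 92u - 168)
  u⁴ + 2u³ - 28u² - 8u + 96 = (-(1/3)u - 8/9)(-3u³ + 2u² + 92u - 168) + ((40/9)u² + (160/9)u - 160/3)
  -3u³ + 2u² + 92u - 168 = (-(27/40)u + 63/20)((40/9)u² + (160/9)u - 160/3) + (0)
Last nonzero remainder: (40/9)u² + (160/9)u - 160/3. Dividing through by 40/9 gives the monic gcd u² + 4u - 12.

u² + 4u - 12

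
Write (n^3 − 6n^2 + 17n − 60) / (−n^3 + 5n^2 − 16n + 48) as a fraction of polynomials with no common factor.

Apply the Euclidean algorithm:
  n^3 − 6n^2 + 17n − 60 = (−1)(−n^3 + 5n^2 − 16n + 48) + (−n^2 + n − 12)
  −n^3 + 5n^2 − 16n + 48 = (n − 4)(−n^2 + n − 12) + (0)
Last nonzero remainder: −n^2 + n − 12. Dividing through by −1 gives the monic gcd n^2 − n + 12.
Cancel n^2 − n + 12 from numerator and denominator to get the reduced form.

(−n + 5)/(n − 4)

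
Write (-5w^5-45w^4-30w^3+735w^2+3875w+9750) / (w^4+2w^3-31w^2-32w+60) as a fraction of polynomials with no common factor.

Repeated division with remainder:
  -5w^5-45w^4-30w^3+735w^2+3875w+9750 = (-5w-35)(w^4+2w^3-31w^2-32w+60) + (-115w^3-510w^2+3055w+11850)
  w^4+2w^3-31w^2-32w+60 = (-(1/115)w+56/2645)(-115w^3-510w^2+3055w+11850) + ((3366/529)w^2+(3366/529)w-100980/529)
  -115w^3-510w^2+3055w+11850 = (-(60835/3366)w-208955/3366)((3366/529)w^2+(3366/529)w-100980/529) + (0)
Last nonzero remainder: (3366/529)w^2+(3366/529)w-100980/529. Dividing through by 3366/529 gives the monic gcd w^2+w-30.
Cancel w^2+w-30 from numerator and denominator to get the reduced form.

(-5w^3-40w^2-140w-325)/(w^2+w-2)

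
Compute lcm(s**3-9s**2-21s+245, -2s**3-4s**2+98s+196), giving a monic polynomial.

Euclidean algorithm in ℚ[s]:
  s**3-9s**2-21s+245 = (-1/2)(-2s**3-4s**2+98s+196) + (-11s**2+28s+343)
  -2s**3-4s**2+98s+196 = ((2/11)s+100/121)(-11s**2+28s+343) + ((1512/121)s-10584/121)
  -11s**2+28s+343 = (-(1331/1512)s-847/216)((1512/121)s-10584/121) + (0)
Last nonzero remainder: (1512/121)s-10584/121. Dividing through by 1512/121 gives the monic gcd s-7.
Then lcm(f, g) = f·g / gcd(f, g); expanding and making the result monic gives the answer.

s**5-88s**3-70s**2+1911s+3430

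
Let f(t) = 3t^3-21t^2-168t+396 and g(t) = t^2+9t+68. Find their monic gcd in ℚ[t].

1

Euclidean algorithm in ℚ[t]:
  3t^3-21t^2-168t+396 = (3t-48)(t^2+9t+68) + (60t+3660)
  t^2+9t+68 = ((1/60)t-13/15)(60t+3660) + (3240)
  60t+3660 = ((1/54)t+61/54)(3240) + (0)
The last nonzero remainder is the constant 3240, so the polynomials are coprime and gcd = 1.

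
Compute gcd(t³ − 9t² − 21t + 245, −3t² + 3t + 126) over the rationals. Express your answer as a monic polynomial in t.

t − 7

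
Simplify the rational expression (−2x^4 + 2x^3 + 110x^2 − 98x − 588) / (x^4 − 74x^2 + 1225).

Apply the Euclidean algorithm:
  −2x^4 + 2x^3 + 110x^2 − 98x − 588 = (−2)(x^4 − 74x^2 + 1225) + (2x^3 − 38x^2 − 98x + 1862)
  x^4 − 74x^2 + 1225 = ((1/2)x + 19/2)(2x^3 − 38x^2 − 98x + 1862) + (336x^2 − 16464)
  2x^3 − 38x^2 − 98x + 1862 = ((1/168)x − 19/168)(336x^2 − 16464) + (0)
Last nonzero remainder: 336x^2 − 16464. Dividing through by 336 gives the monic gcd x^2 − 49.
Cancel x^2 − 49 from numerator and denominator to get the reduced form.

(−2x^2 + 2x + 12)/(x^2 − 25)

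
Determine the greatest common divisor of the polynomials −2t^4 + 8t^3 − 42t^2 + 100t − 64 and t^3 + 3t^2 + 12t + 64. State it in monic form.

t^2 − t + 16

Repeated division with remainder:
  −2t^4 + 8t^3 − 42t^2 + 100t − 64 = (−2t + 14)(t^3 + 3t^2 + 12t + 64) + (−60t^2 + 60t − 960)
  t^3 + 3t^2 + 12t + 64 = (−(1/60)t − 1/15)(−60t^2 + 60t − 960) + (0)
Last nonzero remainder: −60t^2 + 60t − 960. Dividing through by −60 gives the monic gcd t^2 − t + 16.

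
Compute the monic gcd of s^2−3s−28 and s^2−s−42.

Repeated division with remainder:
  s^2−3s−28 = (s^2−s−42) + (−2s+14)
  s^2−s−42 = (−(1/2)s−3)(−2s+14) + (0)
Last nonzero remainder: −2s+14. Dividing through by −2 gives the monic gcd s−7.

s−7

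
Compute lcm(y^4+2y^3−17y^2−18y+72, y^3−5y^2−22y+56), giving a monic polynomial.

Repeated division with remainder:
  y^4+2y^3−17y^2−18y+72 = (y+7)(y^3−5y^2−22y+56) + (40y^2+80y−320)
  y^3−5y^2−22y+56 = ((1/40)y−7/40)(40y^2+80y−320) + (0)
Last nonzero remainder: 40y^2+80y−320. Dividing through by 40 gives the monic gcd y^2+2y−8.
Then lcm(f, g) = f·g / gcd(f, g); expanding and making the result monic gives the answer.

y^5−5y^4−31y^3+101y^2+198y−504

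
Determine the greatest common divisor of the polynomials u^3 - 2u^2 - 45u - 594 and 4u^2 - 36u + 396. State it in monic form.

Euclidean algorithm in ℚ[u]:
  u^3 - 2u^2 - 45u - 594 = ((1/4)u + 7/4)(4u^2 - 36u + 396) + (-81u - 1287)
  4u^2 - 36u + 396 = (-(4/81)u + 896/729)(-81u - 1287) + (160204/81)
  -81u - 1287 = (-(6561/160204)u - 9477/14564)(160204/81) + (0)
The last nonzero remainder is the constant 160204/81, so the polynomials are coprime and gcd = 1.

1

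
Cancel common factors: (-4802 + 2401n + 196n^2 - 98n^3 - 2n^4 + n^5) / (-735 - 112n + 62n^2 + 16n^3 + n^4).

(-98 + 77n - 16n^2 + n^3)/(-15 + 2n + n^2)

Repeated division with remainder:
  n^5 - 2n^4 - 98n^3 + 196n^2 + 2401n - 4802 = (n - 18)(n^4 + 16n^3 + 62n^2 - 112n - 735) + (128n^3 + 1424n^2 + 1120n - 18032)
  n^4 + 16n^3 + 62n^2 - 112n - 735 = ((1/128)n + 39/1024)(128n^3 + 1424n^2 + 1120n - 18032) + (-(63/64)n^2 - (441/32)n - 3087/64)
  128n^3 + 1424n^2 + 1120n - 18032 = (-(8192/63)n + 23552/63)(-(63/64)n^2 - (441/32)n - 3087/64) + (0)
Last nonzero remainder: -(63/64)n^2 - (441/32)n - 3087/64. Dividing through by -63/64 gives the monic gcd n^2 + 14n + 49.
Cancel n^2 + 14n + 49 from numerator and denominator to get the reduced form.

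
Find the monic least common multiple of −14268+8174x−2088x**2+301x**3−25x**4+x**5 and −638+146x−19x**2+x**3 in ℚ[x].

156948−104182x+31142x**2−5399x**3+576x**4−36x**5+x**6

Apply the Euclidean algorithm:
  x**5−25x**4+301x**3−2088x**2+8174x−14268 = (x**2−6x+41)(x**3−19x**2+146x−638) + (205x**2−1640x+11890)
  x**3−19x**2+146x−638 = ((1/205)x−11/205)(205x**2−1640x+11890) + (0)
Last nonzero remainder: 205x**2−1640x+11890. Dividing through by 205 gives the monic gcd x**2−8x+58.
Then lcm(f, g) = f·g / gcd(f, g); expanding and making the result monic gives the answer.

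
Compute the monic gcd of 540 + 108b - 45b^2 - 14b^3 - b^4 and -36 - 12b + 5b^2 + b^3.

Repeated division with remainder:
  -b^4 - 14b^3 - 45b^2 + 108b + 540 = (-b - 9)(b^3 + 5b^2 - 12b - 36) + (-12b^2 - 36b + 216)
  b^3 + 5b^2 - 12b - 36 = (-(1/12)b - 1/6)(-12b^2 - 36b + 216) + (0)
Last nonzero remainder: -12b^2 - 36b + 216. Dividing through by -12 gives the monic gcd b^2 + 3b - 18.

-18 + 3b + b^2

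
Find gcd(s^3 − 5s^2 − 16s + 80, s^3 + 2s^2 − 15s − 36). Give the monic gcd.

Euclidean algorithm in ℚ[s]:
  s^3 − 5s^2 − 16s + 80 = (s^3 + 2s^2 − 15s − 36) + (−7s^2 − s + 116)
  s^3 + 2s^2 − 15s − 36 = (−(1/7)s − 13/49)(−7s^2 − s + 116) + ((64/49)s − 256/49)
  −7s^2 − s + 116 = (−(343/64)s − 1421/64)((64/49)s − 256/49) + (0)
Last nonzero remainder: (64/49)s − 256/49. Dividing through by 64/49 gives the monic gcd s − 4.

s − 4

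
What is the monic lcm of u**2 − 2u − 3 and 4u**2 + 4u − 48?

u**3 + 2u**2 − 11u − 12

Apply the Euclidean algorithm:
  u**2 − 2u − 3 = (1/4)(4u**2 + 4u − 48) + (−3u + 9)
  4u**2 + 4u − 48 = (−(4/3)u − 16/3)(−3u + 9) + (0)
Last nonzero remainder: −3u + 9. Dividing through by −3 gives the monic gcd u − 3.
Then lcm(f, g) = f·g / gcd(f, g); expanding and making the result monic gives the answer.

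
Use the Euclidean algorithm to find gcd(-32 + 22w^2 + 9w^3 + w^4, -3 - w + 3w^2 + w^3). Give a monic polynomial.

Euclidean algorithm in ℚ[w]:
  w^4 + 9w^3 + 22w^2 - 32 = (w + 6)(w^3 + 3w^2 - w - 3) + (5w^2 + 9w - 14)
  w^3 + 3w^2 - w - 3 = ((1/5)w + 6/25)(5w^2 + 9w - 14) + (-(9/25)w + 9/25)
  5w^2 + 9w - 14 = (-(125/9)w - 350/9)(-(9/25)w + 9/25) + (0)
Last nonzero remainder: -(9/25)w + 9/25. Dividing through by -9/25 gives the monic gcd w - 1.

-1 + w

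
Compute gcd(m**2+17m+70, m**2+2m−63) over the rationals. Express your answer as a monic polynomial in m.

Apply the Euclidean algorithm:
  m**2+17m+70 = (m**2+2m−63) + (15m+133)
  m**2+2m−63 = ((1/15)m−103/225)(15m+133) + (−476/225)
  15m+133 = (−(3375/476)m−4275/68)(−476/225) + (0)
The last nonzero remainder is the constant −476/225, so the polynomials are coprime and gcd = 1.

1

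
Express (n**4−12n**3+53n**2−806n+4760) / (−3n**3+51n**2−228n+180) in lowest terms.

Apply the Euclidean algorithm:
  n**4−12n**3+53n**2−806n+4760 = (−(1/3)n−5/3)(−3n**3+51n**2−228n+180) + (62n**2−1126n+5060)
  −3n**3+51n**2−228n+180 = (−(3/62)n−54/961)(62n**2−1126n+5060) + (−(44622/961)n+446220/961)
  62n**2−1126n+5060 = (−(29791/22311)n+243133/22311)(−(44622/961)n+446220/961) + (0)
Last nonzero remainder: −(44622/961)n+446220/961. Dividing through by −44622/961 gives the monic gcd n−10.
Cancel n−10 from numerator and denominator to get the reduced form.

(−n**3+2n**2−33n+476)/(3n**2−21n+18)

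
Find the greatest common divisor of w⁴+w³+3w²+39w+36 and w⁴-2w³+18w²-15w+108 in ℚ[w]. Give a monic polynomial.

w²-3w+12

Apply the Euclidean algorithm:
  w⁴+w³+3w²+39w+36 = (w⁴-2w³+18w²-15w+108) + (3w³-15w²+54w-72)
  w⁴-2w³+18w²-15w+108 = ((1/3)w+1)(3w³-15w²+54w-72) + (15w²-45w+180)
  3w³-15w²+54w-72 = ((1/5)w-2/5)(15w²-45w+180) + (0)
Last nonzero remainder: 15w²-45w+180. Dividing through by 15 gives the monic gcd w²-3w+12.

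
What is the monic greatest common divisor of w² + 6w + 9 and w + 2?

By polynomial division,
  w² + 6w + 9 = (w + 4)(w + 2) + (1)
  w + 2 = (w + 2)(1) + (0)
The last nonzero remainder is the constant 1, so the polynomials are coprime and gcd = 1.

1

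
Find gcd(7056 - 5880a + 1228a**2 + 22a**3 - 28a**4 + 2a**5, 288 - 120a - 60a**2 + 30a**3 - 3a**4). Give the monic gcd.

12 - 8a + a**2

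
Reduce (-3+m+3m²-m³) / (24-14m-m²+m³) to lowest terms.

(1-m²)/(-8+2m+m²)

By polynomial division,
  -m³+3m²+m-3 = (-1)(m³-m²-14m+24) + (2m²-13m+21)
  m³-m²-14m+24 = ((1/2)m+11/4)(2m²-13m+21) + ((45/4)m-135/4)
  2m²-13m+21 = ((8/45)m-28/45)((45/4)m-135/4) + (0)
Last nonzero remainder: (45/4)m-135/4. Dividing through by 45/4 gives the monic gcd m-3.
Cancel m-3 from numerator and denominator to get the reduced form.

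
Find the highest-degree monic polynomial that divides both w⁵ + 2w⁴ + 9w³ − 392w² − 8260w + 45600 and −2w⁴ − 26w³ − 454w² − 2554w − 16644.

Apply the Euclidean algorithm:
  w⁵ + 2w⁴ + 9w³ − 392w² − 8260w + 45600 = (−(1/2)w + 11/2)(−2w⁴ − 26w³ − 454w² − 2554w − 16644) + (−75w³ + 828w² − 2535w + 137142)
  −2w⁴ − 26w³ − 454w² − 2554w − 16644 = ((2/75)w + 1202/1875)(−75w³ + 828w² − 2535w + 137142) + (−(573252/625)w² − (573252/125)w − 65350728/625)
  −75w³ + 828w² − 2535w + 137142 = ((15625/191084)w − 250625/191084)(−(573252/625)w² − (573252/125)w − 65350728/625) + (0)
Last nonzero remainder: −(573252/625)w² − (573252/125)w − 65350728/625. Dividing through by −573252/625 gives the monic gcd w² + 5w + 114.

w² + 5w + 114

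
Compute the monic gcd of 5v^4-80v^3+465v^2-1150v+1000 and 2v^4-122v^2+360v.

Apply the Euclidean algorithm:
  5v^4-80v^3+465v^2-1150v+1000 = (5/2)(2v^4-122v^2+360v) + (-80v^3+770v^2-2050v+1000)
  2v^4-122v^2+360v = (-(1/40)v-77/320)(-80v^3+770v^2-2050v+1000) + ((385/32)v^2-(3465/32)v+1925/8)
  -80v^3+770v^2-2050v+1000 = (-(512/77)v+320/77)((385/32)v^2-(3465/32)v+1925/8) + (0)
Last nonzero remainder: (385/32)v^2-(3465/32)v+1925/8. Dividing through by 385/32 gives the monic gcd v^2-9v+20.

v^2-9v+20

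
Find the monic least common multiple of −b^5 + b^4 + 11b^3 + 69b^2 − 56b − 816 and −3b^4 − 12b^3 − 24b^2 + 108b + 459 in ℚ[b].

Repeated division with remainder:
  −b^5 + b^4 + 11b^3 + 69b^2 − 56b − 816 = ((1/3)b − 5/3)(−3b^4 − 12b^3 − 24b^2 + 108b + 459) + (−b^3 − 7b^2 − 29b − 51)
  −3b^4 − 12b^3 − 24b^2 + 108b + 459 = (3b − 9)(−b^3 − 7b^2 − 29b − 51) + (0)
Last nonzero remainder: −b^3 − 7b^2 − 29b − 51. Dividing through by −1 gives the monic gcd b^3 + 7b^2 + 29b + 51.
Then lcm(f, g) = f·g / gcd(f, g); expanding and making the result monic gives the answer.

b^6 − 4b^5 − 8b^4 − 36b^3 + 263b^2 + 648b − 2448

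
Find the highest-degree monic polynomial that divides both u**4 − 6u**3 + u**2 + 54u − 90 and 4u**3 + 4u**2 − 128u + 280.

u**2 − 6u + 10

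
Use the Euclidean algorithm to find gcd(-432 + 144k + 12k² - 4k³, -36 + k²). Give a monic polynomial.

-36 + k²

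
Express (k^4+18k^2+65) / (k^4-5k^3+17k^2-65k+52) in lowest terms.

(k^2+5)/(k^2-5k+4)

Euclidean algorithm in ℚ[k]:
  k^4+18k^2+65 = (k^4-5k^3+17k^2-65k+52) + (5k^3+k^2+65k+13)
  k^4-5k^3+17k^2-65k+52 = ((1/5)k-26/25)(5k^3+k^2+65k+13) + ((126/25)k^2+1638/25)
  5k^3+k^2+65k+13 = ((125/126)k+25/126)((126/25)k^2+1638/25) + (0)
Last nonzero remainder: (126/25)k^2+1638/25. Dividing through by 126/25 gives the monic gcd k^2+13.
Cancel k^2+13 from numerator and denominator to get the reduced form.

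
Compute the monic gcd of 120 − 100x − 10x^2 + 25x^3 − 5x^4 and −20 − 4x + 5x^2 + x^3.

−4 + x^2

Repeated division with remainder:
  −5x^4 + 25x^3 − 10x^2 − 100x + 120 = (−5x + 50)(x^3 + 5x^2 − 4x − 20) + (−280x^2 + 1120)
  x^3 + 5x^2 − 4x − 20 = (−(1/280)x − 1/56)(−280x^2 + 1120) + (0)
Last nonzero remainder: −280x^2 + 1120. Dividing through by −280 gives the monic gcd x^2 − 4.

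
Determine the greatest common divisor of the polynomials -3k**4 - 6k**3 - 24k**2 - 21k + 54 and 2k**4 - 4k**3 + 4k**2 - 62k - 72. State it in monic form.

Apply the Euclidean algorithm:
  -3k**4 - 6k**3 - 24k**2 - 21k + 54 = (-3/2)(2k**4 - 4k**3 + 4k**2 - 62k - 72) + (-12k**3 - 18k**2 - 114k - 54)
  2k**4 - 4k**3 + 4k**2 - 62k - 72 = (-(1/6)k + 7/12)(-12k**3 - 18k**2 - 114k - 54) + (-(9/2)k**2 - (9/2)k - 81/2)
  -12k**3 - 18k**2 - 114k - 54 = ((8/3)k + 4/3)(-(9/2)k**2 - (9/2)k - 81/2) + (0)
Last nonzero remainder: -(9/2)k**2 - (9/2)k - 81/2. Dividing through by -9/2 gives the monic gcd k**2 + k + 9.

k**2 + k + 9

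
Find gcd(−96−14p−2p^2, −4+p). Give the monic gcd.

1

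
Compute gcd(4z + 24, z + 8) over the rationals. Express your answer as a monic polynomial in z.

Euclidean algorithm in ℚ[z]:
  4z + 24 = (4)(z + 8) + (-8)
  z + 8 = (-(1/8)z - 1)(-8) + (0)
The last nonzero remainder is the constant -8, so the polynomials are coprime and gcd = 1.

1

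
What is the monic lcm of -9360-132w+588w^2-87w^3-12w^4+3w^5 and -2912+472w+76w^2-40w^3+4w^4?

21840-2812w-1416w^2+399w^3-w^4-11w^5+w^6

Repeated division with remainder:
  3w^5-12w^4-87w^3+588w^2-132w-9360 = ((3/4)w+9/2)(4w^4-40w^3+76w^2+472w-2912) + (36w^3-108w^2-72w+3744)
  4w^4-40w^3+76w^2+472w-2912 = ((1/9)w-7/9)(36w^3-108w^2-72w+3744) + (0)
Last nonzero remainder: 36w^3-108w^2-72w+3744. Dividing through by 36 gives the monic gcd w^3-3w^2-2w+104.
Then lcm(f, g) = f·g / gcd(f, g); expanding and making the result monic gives the answer.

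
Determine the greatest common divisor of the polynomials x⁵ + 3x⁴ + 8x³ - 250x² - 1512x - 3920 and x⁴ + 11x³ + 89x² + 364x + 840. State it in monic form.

x² + 4x + 40

Repeated division with remainder:
  x⁵ + 3x⁴ + 8x³ - 250x² - 1512x - 3920 = (x - 8)(x⁴ + 11x³ + 89x² + 364x + 840) + (7x³ + 98x² + 560x + 2800)
  x⁴ + 11x³ + 89x² + 364x + 840 = ((1/7)x - 3/7)(7x³ + 98x² + 560x + 2800) + (51x² + 204x + 2040)
  7x³ + 98x² + 560x + 2800 = ((7/51)x + 70/51)(51x² + 204x + 2040) + (0)
Last nonzero remainder: 51x² + 204x + 2040. Dividing through by 51 gives the monic gcd x² + 4x + 40.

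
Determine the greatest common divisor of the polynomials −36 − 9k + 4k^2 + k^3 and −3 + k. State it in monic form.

Euclidean algorithm in ℚ[k]:
  k^3 + 4k^2 − 9k − 36 = (k^2 + 7k + 12)(k − 3) + (0)
The last nonzero remainder k − 3 is already monic.

−3 + k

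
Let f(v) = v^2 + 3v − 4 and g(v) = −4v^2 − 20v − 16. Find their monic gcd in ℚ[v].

v + 4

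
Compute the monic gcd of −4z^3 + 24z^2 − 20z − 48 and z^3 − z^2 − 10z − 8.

z^2 − 3z − 4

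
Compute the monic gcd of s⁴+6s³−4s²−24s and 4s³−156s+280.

s−2

Apply the Euclidean algorithm:
  s⁴+6s³−4s²−24s = ((1/4)s+3/2)(4s³−156s+280) + (35s²+140s−420)
  4s³−156s+280 = ((4/35)s−16/35)(35s²+140s−420) + (−44s+88)
  35s²+140s−420 = (−(35/44)s−105/22)(−44s+88) + (0)
Last nonzero remainder: −44s+88. Dividing through by −44 gives the monic gcd s−2.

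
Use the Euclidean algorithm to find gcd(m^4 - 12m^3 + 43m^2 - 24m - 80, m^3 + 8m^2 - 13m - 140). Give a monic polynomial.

m - 4

Apply the Euclidean algorithm:
  m^4 - 12m^3 + 43m^2 - 24m - 80 = (m - 20)(m^3 + 8m^2 - 13m - 140) + (216m^2 - 144m - 2880)
  m^3 + 8m^2 - 13m - 140 = ((1/216)m + 13/324)(216m^2 - 144m - 2880) + ((55/9)m - 220/9)
  216m^2 - 144m - 2880 = ((1944/55)m + 1296/11)((55/9)m - 220/9) + (0)
Last nonzero remainder: (55/9)m - 220/9. Dividing through by 55/9 gives the monic gcd m - 4.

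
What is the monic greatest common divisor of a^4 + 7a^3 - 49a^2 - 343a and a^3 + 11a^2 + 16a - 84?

a + 7

Euclidean algorithm in ℚ[a]:
  a^4 + 7a^3 - 49a^2 - 343a = (a - 4)(a^3 + 11a^2 + 16a - 84) + (-21a^2 - 195a - 336)
  a^3 + 11a^2 + 16a - 84 = (-(1/21)a - 4/49)(-21a^2 - 195a - 336) + (-(780/49)a - 780/7)
  -21a^2 - 195a - 336 = ((343/260)a + 196/65)(-(780/49)a - 780/7) + (0)
Last nonzero remainder: -(780/49)a - 780/7. Dividing through by -780/49 gives the monic gcd a + 7.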